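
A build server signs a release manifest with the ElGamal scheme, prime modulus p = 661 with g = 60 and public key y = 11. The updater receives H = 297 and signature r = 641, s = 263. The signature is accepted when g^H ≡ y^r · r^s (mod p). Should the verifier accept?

Left side g^H mod p:
60^2 = 3600 ≡ 295
60^4 ≡ 295^2 = 87025 ≡ 434
60^8 ≡ 434^2 = 188356 ≡ 632
60^16 ≡ 632^2 = 399424 ≡ 180
60^32 ≡ 180^2 = 32400 ≡ 11
60^64 ≡ 11^2 = 121
60^128 ≡ 121^2 = 14641 ≡ 99
60^256 ≡ 99^2 = 9801 ≡ 547
297 = 256 + 32 + 8 + 1, so 60^297 ≡ 547·11·632·60 ≡ 660 (mod 661)
Right side y^r · r^s mod p:
11^2 = 121
11^4 ≡ 121^2 = 14641 ≡ 99
11^8 ≡ 99^2 = 9801 ≡ 547
11^16 ≡ 547^2 = 299209 ≡ 437
11^32 ≡ 437^2 = 190969 ≡ 601
11^64 ≡ 601^2 = 361201 ≡ 295
11^128 ≡ 295^2 = 87025 ≡ 434
11^256 ≡ 434^2 = 188356 ≡ 632
11^512 ≡ 632^2 = 399424 ≡ 180
641 = 512 + 128 + 1, so 11^641 ≡ 180·434·11 ≡ 20 (mod 661)
641^2 = 410881 ≡ 400
641^4 ≡ 400^2 = 160000 ≡ 38
641^8 ≡ 38^2 = 1444 ≡ 122
641^16 ≡ 122^2 = 14884 ≡ 342
641^32 ≡ 342^2 = 116964 ≡ 628
641^64 ≡ 628^2 = 394384 ≡ 428
641^128 ≡ 428^2 = 183184 ≡ 87
641^256 ≡ 87^2 = 7569 ≡ 298
263 = 256 + 4 + 2 + 1, so 641^263 ≡ 298·38·400·641 ≡ 33 (mod 661)
20·33 = 660 ≡ 660 (mod 661)
660 ≡ 660 (mod 661), so the signature is genuine.

accept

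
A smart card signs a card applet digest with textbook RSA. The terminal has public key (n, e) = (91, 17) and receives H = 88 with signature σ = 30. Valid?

yes

σ^17 mod 91 = 88
Since 88 equals the digest 88, verification succeeds.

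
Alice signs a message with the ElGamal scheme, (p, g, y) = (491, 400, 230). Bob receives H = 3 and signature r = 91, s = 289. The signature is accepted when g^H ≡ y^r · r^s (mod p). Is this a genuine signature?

Left side g^H mod p:
400^2 = 160000 ≡ 425
3 = 2 + 1, so 400^3 ≡ 425·400 ≡ 114 (mod 491)
Right side y^r · r^s mod p:
230^2 = 52900 ≡ 363
230^4 ≡ 363^2 = 131769 ≡ 181
230^8 ≡ 181^2 = 32761 ≡ 355
230^16 ≡ 355^2 = 126025 ≡ 329
230^32 ≡ 329^2 = 108241 ≡ 221
230^64 ≡ 221^2 = 48841 ≡ 232
91 = 64 + 16 + 8 + 2 + 1, so 230^91 ≡ 232·329·355·363·230 ≡ 316 (mod 491)
91^2 = 8281 ≡ 425
91^4 ≡ 425^2 = 180625 ≡ 428
91^8 ≡ 428^2 = 183184 ≡ 41
91^16 ≡ 41^2 = 1681 ≡ 208
91^32 ≡ 208^2 = 43264 ≡ 56
91^64 ≡ 56^2 = 3136 ≡ 190
91^128 ≡ 190^2 = 36100 ≡ 257
91^256 ≡ 257^2 = 66049 ≡ 255
289 = 256 + 32 + 1, so 91^289 ≡ 255·56·91 ≡ 294 (mod 491)
316·294 = 92904 ≡ 105 (mod 491)
114 ≠ 105, so verification fails.

forged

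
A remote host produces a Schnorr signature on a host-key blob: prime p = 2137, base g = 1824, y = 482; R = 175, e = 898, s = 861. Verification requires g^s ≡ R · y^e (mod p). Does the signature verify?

does not verify

g^s mod p:
Squares mod 2137: 1824^1≡1824, 1824^2≡1804, 1824^4≡1902, 1824^8≡1800, 1824^16≡308, 1824^32≡836, 1824^64≡97, 1824^128≡861, 1824^256≡1919, 1824^512≡510
861 = 512 + 256 + 64 + 16 + 8 + 4 + 1, so 1824^861 ≡ 510·1919·97·308·1800·1902·1824 ≡ 446 (mod 2137)
R · y^e mod p:
Squares mod 2137: 482^1≡482, 482^2≡1528, 482^4≡1180, 482^8≡1213, 482^16≡1113, 482^32≡1446, 482^64≡930, 482^128≡1552, 482^256≡305, 482^512≡1134
898 = 512 + 256 + 128 + 2, so 482^898 ≡ 1134·305·1552·1528 ≡ 195 (mod 2137)
175·195 = 34125 ≡ 2070 (mod 2137)
446 ≠ 2070; the check fails.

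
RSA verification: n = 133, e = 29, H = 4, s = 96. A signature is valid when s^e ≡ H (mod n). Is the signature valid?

invalid

Squares mod 133: s^1≡96, s^2≡39, s^4≡58, s^8≡39, s^16≡58
29 = 16 + 8 + 4 + 1, so s^29 ≡ 58·39·58·96 ≡ 115 (mod 133)
s^29 mod 133 = 115, but H = 4.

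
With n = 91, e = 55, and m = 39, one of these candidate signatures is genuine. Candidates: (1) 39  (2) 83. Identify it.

1

Candidate 1: 39^2 = 1521 ≡ 65; 39^4 ≡ 65^2 = 4225 ≡ 39; 39^8 ≡ 39^2 = 1521 ≡ 65; 39^16 ≡ 65^2 = 4225 ≡ 39; 39^32 ≡ 39^2 = 1521 ≡ 65; 55 = 32 + 16 + 4 + 2 + 1, so 39^55 ≡ 65·39·39·65·39 ≡ 39 (mod 91)
  → matches m = 39
Candidate 2: 83^2 = 6889 ≡ 64; 83^4 ≡ 64^2 = 4096 ≡ 1; 83^8 ≡ 1^2 = 1; 83^16 ≡ 1^2 = 1; 83^32 ≡ 1^2 = 1; 55 = 32 + 16 + 4 + 2 + 1, so 83^55 ≡ 1·1·1·64·83 ≡ 34 (mod 91)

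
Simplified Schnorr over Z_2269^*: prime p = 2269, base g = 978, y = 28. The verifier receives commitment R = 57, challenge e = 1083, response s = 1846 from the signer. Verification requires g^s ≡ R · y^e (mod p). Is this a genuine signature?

forged

g^s mod p:
Squares mod 2269: 978^1≡978, 978^2≡1235, 978^4≡457, 978^8≡101, 978^16≡1125, 978^32≡1792, 978^64≡629, 978^128≡835, 978^256≡642, 978^512≡1475, 978^1024≡1923
1846 = 1024 + 512 + 256 + 32 + 16 + 4 + 2, so 978^1846 ≡ 1923·1475·642·1792·1125·457·1235 ≡ 943 (mod 2269)
R · y^e mod p:
Squares mod 2269: 28^1≡28, 28^2≡784, 28^4≡2026, 28^8≡55, 28^16≡756, 28^32≡2017, 28^64≡2241, 28^128≡784, 28^256≡2026, 28^512≡55, 28^1024≡756
1083 = 1024 + 32 + 16 + 8 + 2 + 1, so 28^1083 ≡ 756·2017·756·55·784·28 ≡ 2020 (mod 2269)
57·2020 = 115140 ≡ 1690 (mod 2269)
943 ≠ 1690; the check fails.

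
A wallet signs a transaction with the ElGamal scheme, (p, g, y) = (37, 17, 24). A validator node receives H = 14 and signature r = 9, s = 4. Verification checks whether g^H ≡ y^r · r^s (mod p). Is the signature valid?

invalid

Left side g^H mod p:
17^14 mod 37 = 3
Right side y^r · r^s mod p:
24^9 mod 37 = 31
9^4 mod 37 = 12
31·12 = 372 ≡ 2 (mod 37)
3 ≠ 2, so verification fails.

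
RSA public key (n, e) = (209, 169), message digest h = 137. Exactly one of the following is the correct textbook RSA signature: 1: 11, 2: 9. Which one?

Candidate 1: Squares mod 209: 11^1≡11, 11^2≡121, 11^4≡11, 11^8≡121, 11^16≡11, 11^32≡121, 11^64≡11, 11^128≡121; 169 = 128 + 32 + 8 + 1, so 11^169 ≡ 121·121·121·11 ≡ 11 (mod 209)
Candidate 2: Squares mod 209: 9^1≡9, 9^2≡81, 9^4≡82, 9^8≡36, 9^16≡42, 9^32≡92, 9^64≡104, 9^128≡157; 169 = 128 + 32 + 8 + 1, so 9^169 ≡ 157·92·36·9 ≡ 137 (mod 209)
  → matches h = 137

2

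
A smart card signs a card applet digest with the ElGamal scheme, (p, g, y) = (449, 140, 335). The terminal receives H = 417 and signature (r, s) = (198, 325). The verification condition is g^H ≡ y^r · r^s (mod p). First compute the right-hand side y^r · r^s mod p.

Squares mod 449: 335^1≡335, 335^2≡424, 335^4≡176, 335^8≡444, 335^16≡25, 335^32≡176, 335^64≡444, 335^128≡25
198 = 128 + 64 + 4 + 2, so 335^198 ≡ 25·444·176·424 ≡ 424 (mod 449)
Squares mod 449: 198^1≡198, 198^2≡141, 198^4≡125, 198^8≡359, 198^16≡18, 198^32≡324, 198^64≡359, 198^128≡18, 198^256≡324
325 = 256 + 64 + 4 + 1, so 198^325 ≡ 324·359·125·198 ≡ 28 (mod 449)
y^r · r^s ≡ 424·28 = 11872 ≡ 198 (mod 449)

198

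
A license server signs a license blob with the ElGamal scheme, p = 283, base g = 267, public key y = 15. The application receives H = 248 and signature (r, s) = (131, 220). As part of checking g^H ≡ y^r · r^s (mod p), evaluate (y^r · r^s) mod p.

251

15^2 = 225
15^4 ≡ 225^2 = 50625 ≡ 251
15^8 ≡ 251^2 = 63001 ≡ 175
15^16 ≡ 175^2 = 30625 ≡ 61
15^32 ≡ 61^2 = 3721 ≡ 42
15^64 ≡ 42^2 = 1764 ≡ 66
15^128 ≡ 66^2 = 4356 ≡ 111
131 = 128 + 2 + 1, so 15^131 ≡ 111·225·15 ≡ 216 (mod 283)
131^2 = 17161 ≡ 181
131^4 ≡ 181^2 = 32761 ≡ 216
131^8 ≡ 216^2 = 46656 ≡ 244
131^16 ≡ 244^2 = 59536 ≡ 106
131^32 ≡ 106^2 = 11236 ≡ 199
131^64 ≡ 199^2 = 39601 ≡ 264
131^128 ≡ 264^2 = 69696 ≡ 78
220 = 128 + 64 + 16 + 8 + 4, so 131^220 ≡ 78·264·106·244·216 ≡ 199 (mod 283)
y^r · r^s ≡ 216·199 = 42984 ≡ 251 (mod 283)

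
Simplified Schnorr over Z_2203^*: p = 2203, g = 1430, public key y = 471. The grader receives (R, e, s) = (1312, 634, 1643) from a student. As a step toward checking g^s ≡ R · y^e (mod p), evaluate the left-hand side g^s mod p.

22

Squares mod 2203: 1430^1≡1430, 1430^2≡516, 1430^4≡1896, 1430^8≡1723, 1430^16≡1288, 1430^32≡85, 1430^64≡616, 1430^128≡540, 1430^256≡804, 1430^512≡937, 1430^1024≡1175
1643 = 1024 + 512 + 64 + 32 + 8 + 2 + 1, so 1430^1643 ≡ 1175·937·616·85·1723·516·1430 ≡ 22 (mod 2203)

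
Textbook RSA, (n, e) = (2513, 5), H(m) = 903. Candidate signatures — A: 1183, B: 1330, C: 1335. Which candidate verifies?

B

Candidate A: Squares mod 2513: 1183^1≡1183, 1183^2≡2261, 1183^4≡679; 5 = 4 + 1, so 1183^5 ≡ 679·1183 ≡ 1610 (mod 2513)
Candidate B: Squares mod 2513: 1330^1≡1330, 1330^2≡2261, 1330^4≡679; 5 = 4 + 1, so 1330^5 ≡ 679·1330 ≡ 903 (mod 2513)
  → matches H(m) = 903
Candidate C: Squares mod 2513: 1335^1≡1335, 1335^2≡508, 1335^4≡1738; 5 = 4 + 1, so 1335^5 ≡ 1738·1335 ≡ 731 (mod 2513)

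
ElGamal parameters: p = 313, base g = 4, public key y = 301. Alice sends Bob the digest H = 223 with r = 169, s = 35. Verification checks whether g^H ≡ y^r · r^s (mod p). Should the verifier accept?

accept

Left side g^H mod p:
Squares mod 313: 4^1≡4, 4^2≡16, 4^4≡256, 4^8≡119, 4^16≡76, 4^32≡142, 4^64≡132, 4^128≡209
223 = 128 + 64 + 16 + 8 + 4 + 2 + 1, so 4^223 ≡ 209·132·76·119·256·16·4 ≡ 310 (mod 313)
Right side y^r · r^s mod p:
Squares mod 313: 301^1≡301, 301^2≡144, 301^4≡78, 301^8≡137, 301^16≡302, 301^32≡121, 301^64≡243, 301^128≡205
169 = 128 + 32 + 8 + 1, so 301^169 ≡ 205·121·137·301 ≡ 98 (mod 313)
Squares mod 313: 169^1≡169, 169^2≡78, 169^4≡137, 169^8≡302, 169^16≡121, 169^32≡243
35 = 32 + 2 + 1, so 169^35 ≡ 243·78·169 ≡ 297 (mod 313)
98·297 = 29106 ≡ 310 (mod 313)
310 ≡ 310 (mod 313), so the signature is genuine.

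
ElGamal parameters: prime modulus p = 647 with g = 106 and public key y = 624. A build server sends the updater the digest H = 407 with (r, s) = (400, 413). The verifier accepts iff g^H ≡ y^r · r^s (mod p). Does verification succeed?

passes

Left side g^H mod p:
106^2 = 11236 ≡ 237
106^4 ≡ 237^2 = 56169 ≡ 527
106^8 ≡ 527^2 = 277729 ≡ 166
106^16 ≡ 166^2 = 27556 ≡ 382
106^32 ≡ 382^2 = 145924 ≡ 349
106^64 ≡ 349^2 = 121801 ≡ 165
106^128 ≡ 165^2 = 27225 ≡ 51
106^256 ≡ 51^2 = 2601 ≡ 13
407 = 256 + 128 + 16 + 4 + 2 + 1, so 106^407 ≡ 13·51·382·527·237·106 ≡ 477 (mod 647)
Right side y^r · r^s mod p:
624^2 = 389376 ≡ 529
624^4 ≡ 529^2 = 279841 ≡ 337
624^8 ≡ 337^2 = 113569 ≡ 344
624^16 ≡ 344^2 = 118336 ≡ 582
624^32 ≡ 582^2 = 338724 ≡ 343
624^64 ≡ 343^2 = 117649 ≡ 542
624^128 ≡ 542^2 = 293764 ≡ 26
624^256 ≡ 26^2 = 676 ≡ 29
400 = 256 + 128 + 16, so 624^400 ≡ 29·26·582 ≡ 162 (mod 647)
400^2 = 160000 ≡ 191
400^4 ≡ 191^2 = 36481 ≡ 249
400^8 ≡ 249^2 = 62001 ≡ 536
400^16 ≡ 536^2 = 287296 ≡ 28
400^32 ≡ 28^2 = 784 ≡ 137
400^64 ≡ 137^2 = 18769 ≡ 6
400^128 ≡ 6^2 = 36
400^256 ≡ 36^2 = 1296 ≡ 2
413 = 256 + 128 + 16 + 8 + 4 + 1, so 400^413 ≡ 2·36·28·536·249·400 ≡ 614 (mod 647)
162·614 = 99468 ≡ 477 (mod 647)
477 ≡ 477 (mod 647), so the signature is genuine.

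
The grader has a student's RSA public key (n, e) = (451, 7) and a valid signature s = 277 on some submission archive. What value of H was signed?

s^2 ≡ 277^2 = 76729 ≡ 59
s^4 ≡ 59^2 = 3481 ≡ 324
7 = 4 + 2 + 1, so s^7 ≡ 324·59·277 ≡ 392 (mod 451)

392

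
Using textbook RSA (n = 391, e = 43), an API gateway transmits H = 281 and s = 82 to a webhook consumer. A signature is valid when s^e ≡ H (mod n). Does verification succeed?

s^2 ≡ 82^2 = 6724 ≡ 77
s^4 ≡ 77^2 = 5929 ≡ 64
s^8 ≡ 64^2 = 4096 ≡ 186
s^16 ≡ 186^2 = 34596 ≡ 188
s^32 ≡ 188^2 = 35344 ≡ 154
43 = 32 + 8 + 2 + 1, so s^43 ≡ 154·186·77·82 ≡ 384 (mod 391)
The recovered value 384 does not match the digest 281.

fails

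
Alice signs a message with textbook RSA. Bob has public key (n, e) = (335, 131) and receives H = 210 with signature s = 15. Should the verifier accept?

accept

s^2 ≡ 15^2 = 225
s^4 ≡ 225^2 = 50625 ≡ 40
s^8 ≡ 40^2 = 1600 ≡ 260
s^16 ≡ 260^2 = 67600 ≡ 265
s^32 ≡ 265^2 = 70225 ≡ 210
s^64 ≡ 210^2 = 44100 ≡ 215
s^128 ≡ 215^2 = 46225 ≡ 330
131 = 128 + 2 + 1, so s^131 ≡ 330·225·15 ≡ 210 (mod 335)
s^131 mod 335 = 210 matches H.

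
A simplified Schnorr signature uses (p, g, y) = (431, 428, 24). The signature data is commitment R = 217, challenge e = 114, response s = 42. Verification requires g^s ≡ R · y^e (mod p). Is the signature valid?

valid

g^s mod p:
428^42 mod 431 = 144
R · y^e mod p:
24^114 mod 431 = 96
217·96 = 20832 ≡ 144 (mod 431)
144 ≡ 144 (mod 431); signature holds.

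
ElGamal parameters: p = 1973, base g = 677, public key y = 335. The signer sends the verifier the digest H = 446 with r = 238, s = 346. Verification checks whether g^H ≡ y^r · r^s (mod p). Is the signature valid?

Left side g^H mod p:
677^2 = 458329 ≡ 593
677^4 ≡ 593^2 = 351649 ≡ 455
677^8 ≡ 455^2 = 207025 ≡ 1833
677^16 ≡ 1833^2 = 3359889 ≡ 1843
677^32 ≡ 1843^2 = 3396649 ≡ 1116
677^64 ≡ 1116^2 = 1245456 ≡ 493
677^128 ≡ 493^2 = 243049 ≡ 370
677^256 ≡ 370^2 = 136900 ≡ 763
446 = 256 + 128 + 32 + 16 + 8 + 4 + 2, so 677^446 ≡ 763·370·1116·1843·1833·455·593 ≡ 1127 (mod 1973)
Right side y^r · r^s mod p:
335^2 = 112225 ≡ 1737
335^4 ≡ 1737^2 = 3017169 ≡ 452
335^8 ≡ 452^2 = 204304 ≡ 1085
335^16 ≡ 1085^2 = 1177225 ≡ 1317
335^32 ≡ 1317^2 = 1734489 ≡ 222
335^64 ≡ 222^2 = 49284 ≡ 1932
335^128 ≡ 1932^2 = 3732624 ≡ 1681
238 = 128 + 64 + 32 + 8 + 4 + 2, so 335^238 ≡ 1681·1932·222·1085·452·1737 ≡ 24 (mod 1973)
238^2 = 56644 ≡ 1400
238^4 ≡ 1400^2 = 1960000 ≡ 811
238^8 ≡ 811^2 = 657721 ≡ 712
238^16 ≡ 712^2 = 506944 ≡ 1856
238^32 ≡ 1856^2 = 3444736 ≡ 1851
238^64 ≡ 1851^2 = 3426201 ≡ 1073
238^128 ≡ 1073^2 = 1151329 ≡ 1070
238^256 ≡ 1070^2 = 1144900 ≡ 560
346 = 256 + 64 + 16 + 8 + 2, so 238^346 ≡ 560·1073·1856·712·1400 ≡ 458 (mod 1973)
24·458 = 10992 ≡ 1127 (mod 1973)
1127 ≡ 1127 (mod 1973), so the signature is genuine.

valid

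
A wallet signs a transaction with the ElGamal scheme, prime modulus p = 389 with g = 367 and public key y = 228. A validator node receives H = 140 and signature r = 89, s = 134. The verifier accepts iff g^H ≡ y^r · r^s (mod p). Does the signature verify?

does not verify

Left side g^H mod p:
367^2 = 134689 ≡ 95
367^4 ≡ 95^2 = 9025 ≡ 78
367^8 ≡ 78^2 = 6084 ≡ 249
367^16 ≡ 249^2 = 62001 ≡ 150
367^32 ≡ 150^2 = 22500 ≡ 327
367^64 ≡ 327^2 = 106929 ≡ 343
367^128 ≡ 343^2 = 117649 ≡ 171
140 = 128 + 8 + 4, so 367^140 ≡ 171·249·78 ≡ 269 (mod 389)
Right side y^r · r^s mod p:
228^2 = 51984 ≡ 247
228^4 ≡ 247^2 = 61009 ≡ 325
228^8 ≡ 325^2 = 105625 ≡ 206
228^16 ≡ 206^2 = 42436 ≡ 35
228^32 ≡ 35^2 = 1225 ≡ 58
228^64 ≡ 58^2 = 3364 ≡ 252
89 = 64 + 16 + 8 + 1, so 228^89 ≡ 252·35·206·228 ≡ 379 (mod 389)
89^2 = 7921 ≡ 141
89^4 ≡ 141^2 = 19881 ≡ 42
89^8 ≡ 42^2 = 1764 ≡ 208
89^16 ≡ 208^2 = 43264 ≡ 85
89^32 ≡ 85^2 = 7225 ≡ 223
89^64 ≡ 223^2 = 49729 ≡ 326
89^128 ≡ 326^2 = 106276 ≡ 79
134 = 128 + 4 + 2, so 89^134 ≡ 79·42·141 ≡ 260 (mod 389)
379·260 = 98540 ≡ 123 (mod 389)
269 ≠ 123, so verification fails.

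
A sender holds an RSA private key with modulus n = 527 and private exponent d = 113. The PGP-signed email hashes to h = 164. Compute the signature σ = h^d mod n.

28

h^2 ≡ 164^2 = 26896 ≡ 19
h^4 ≡ 19^2 = 361
h^8 ≡ 361^2 = 130321 ≡ 152
h^16 ≡ 152^2 = 23104 ≡ 443
h^32 ≡ 443^2 = 196249 ≡ 205
h^64 ≡ 205^2 = 42025 ≡ 392
113 = 64 + 32 + 16 + 1, so h^113 ≡ 392·205·443·164 ≡ 28 (mod 527)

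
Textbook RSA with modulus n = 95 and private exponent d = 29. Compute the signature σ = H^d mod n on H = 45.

30

H^29 mod 95 = 30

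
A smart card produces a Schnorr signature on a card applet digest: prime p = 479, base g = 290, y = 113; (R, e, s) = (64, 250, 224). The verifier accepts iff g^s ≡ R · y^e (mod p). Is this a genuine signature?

g^s mod p:
290^2 = 84100 ≡ 275
290^4 ≡ 275^2 = 75625 ≡ 422
290^8 ≡ 422^2 = 178084 ≡ 375
290^16 ≡ 375^2 = 140625 ≡ 278
290^32 ≡ 278^2 = 77284 ≡ 165
290^64 ≡ 165^2 = 27225 ≡ 401
290^128 ≡ 401^2 = 160801 ≡ 336
224 = 128 + 64 + 32, so 290^224 ≡ 336·401·165 ≡ 92 (mod 479)
R · y^e mod p:
113^2 = 12769 ≡ 315
113^4 ≡ 315^2 = 99225 ≡ 72
113^8 ≡ 72^2 = 5184 ≡ 394
113^16 ≡ 394^2 = 155236 ≡ 40
113^32 ≡ 40^2 = 1600 ≡ 163
113^64 ≡ 163^2 = 26569 ≡ 224
113^128 ≡ 224^2 = 50176 ≡ 360
250 = 128 + 64 + 32 + 16 + 8 + 2, so 113^250 ≡ 360·224·163·40·394·315 ≡ 211 (mod 479)
64·211 = 13504 ≡ 92 (mod 479)
92 ≡ 92 (mod 479); signature holds.

genuine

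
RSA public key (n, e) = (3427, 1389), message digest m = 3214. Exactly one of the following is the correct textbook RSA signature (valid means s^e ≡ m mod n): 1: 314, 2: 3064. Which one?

1

Candidate 1: Squares mod 3427: 314^1≡314, 314^2≡2640, 314^4≡2509, 314^8≡3109, 314^16≡1741, 314^32≡1613, 314^64≡676, 314^128≡1185, 314^256≡2582, 314^512≡1209, 314^1024≡1779; 1389 = 1024 + 256 + 64 + 32 + 8 + 4 + 1, so 314^1389 ≡ 1779·2582·676·1613·3109·2509·314 ≡ 3214 (mod 3427)
  → matches m = 3214
Candidate 2: Squares mod 3427: 3064^1≡3064, 3064^2≡1543, 3064^4≡2511, 3064^8≡2868, 3064^16≡624, 3064^32≡2125, 3064^64≡2266, 3064^128≡1110, 3064^256≡1807, 3064^512≡2745, 3064^1024≡2479; 1389 = 1024 + 256 + 64 + 32 + 8 + 4 + 1, so 3064^1389 ≡ 2479·1807·2266·2125·2868·2511·3064 ≡ 1206 (mod 3427)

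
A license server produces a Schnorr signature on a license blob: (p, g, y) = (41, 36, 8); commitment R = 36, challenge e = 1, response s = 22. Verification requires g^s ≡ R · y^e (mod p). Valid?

g^s mod p:
36^2 = 1296 ≡ 25
36^4 ≡ 25^2 = 625 ≡ 10
36^8 ≡ 10^2 = 100 ≡ 18
36^16 ≡ 18^2 = 324 ≡ 37
22 = 16 + 4 + 2, so 36^22 ≡ 37·10·25 ≡ 25 (mod 41)
R · y^e mod p:
8^1 mod 41 = 8
36·8 = 288 ≡ 1 (mod 41)
25 ≠ 1; the check fails.

no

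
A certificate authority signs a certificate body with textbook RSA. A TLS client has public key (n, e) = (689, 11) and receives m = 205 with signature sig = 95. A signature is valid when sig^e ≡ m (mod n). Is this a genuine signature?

sig^11 mod 689 = 205
sig^11 mod 689 = 205 matches m.

genuine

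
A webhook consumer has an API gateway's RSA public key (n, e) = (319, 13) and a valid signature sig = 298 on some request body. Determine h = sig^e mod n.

sig^13 mod 319 = 221

221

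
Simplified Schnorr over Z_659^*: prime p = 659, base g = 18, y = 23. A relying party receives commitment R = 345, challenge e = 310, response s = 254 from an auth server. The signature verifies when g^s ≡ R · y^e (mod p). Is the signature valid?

g^s mod p:
Squares mod 659: 18^1≡18, 18^2≡324, 18^4≡195, 18^8≡462, 18^16≡587, 18^32≡571, 18^64≡495, 18^128≡536
254 = 128 + 64 + 32 + 16 + 8 + 4 + 2, so 18^254 ≡ 536·495·571·587·462·195·324 ≡ 65 (mod 659)
R · y^e mod p:
Squares mod 659: 23^1≡23, 23^2≡529, 23^4≡425, 23^8≡59, 23^16≡186, 23^32≡328, 23^64≡167, 23^128≡211, 23^256≡368
310 = 256 + 32 + 16 + 4 + 2, so 23^310 ≡ 368·328·186·425·529 ≡ 153 (mod 659)
345·153 = 52785 ≡ 65 (mod 659)
65 ≡ 65 (mod 659); signature holds.

valid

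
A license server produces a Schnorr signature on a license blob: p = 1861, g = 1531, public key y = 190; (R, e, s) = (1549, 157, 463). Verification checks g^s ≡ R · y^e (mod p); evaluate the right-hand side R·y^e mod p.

768

Squares mod 1861: 190^1≡190, 190^2≡741, 190^4≡86, 190^8≡1813, 190^16≡443, 190^32≡844, 190^64≡1434, 190^128≡1812
157 = 128 + 16 + 8 + 4 + 1, so 190^157 ≡ 1812·443·1813·86·190 ≡ 427 (mod 1861)
R · y^e ≡ 1549·427 = 661423 ≡ 768 (mod 1861)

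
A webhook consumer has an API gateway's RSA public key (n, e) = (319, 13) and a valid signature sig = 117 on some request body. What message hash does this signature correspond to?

233

sig^2 ≡ 117^2 = 13689 ≡ 291
sig^4 ≡ 291^2 = 84681 ≡ 146
sig^8 ≡ 146^2 = 21316 ≡ 262
13 = 8 + 4 + 1, so sig^13 ≡ 262·146·117 ≡ 233 (mod 319)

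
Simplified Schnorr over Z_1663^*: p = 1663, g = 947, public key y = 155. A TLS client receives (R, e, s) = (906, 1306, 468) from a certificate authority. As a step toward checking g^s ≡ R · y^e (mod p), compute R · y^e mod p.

155^1306 mod 1663 = 643
R · y^e ≡ 906·643 = 582558 ≡ 508 (mod 1663)

508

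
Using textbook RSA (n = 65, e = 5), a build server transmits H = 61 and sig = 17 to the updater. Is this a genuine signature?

forged

sig^2 ≡ 17^2 = 289 ≡ 29
sig^4 ≡ 29^2 = 841 ≡ 61
5 = 4 + 1, so sig^5 ≡ 61·17 ≡ 62 (mod 65)
sig^5 mod 65 = 62, but H = 61.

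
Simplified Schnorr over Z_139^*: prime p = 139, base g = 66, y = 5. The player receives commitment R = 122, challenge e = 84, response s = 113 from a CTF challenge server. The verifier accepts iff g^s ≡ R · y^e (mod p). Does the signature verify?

g^s mod p:
66^2 = 4356 ≡ 47
66^4 ≡ 47^2 = 2209 ≡ 124
66^8 ≡ 124^2 = 15376 ≡ 86
66^16 ≡ 86^2 = 7396 ≡ 29
66^32 ≡ 29^2 = 841 ≡ 7
66^64 ≡ 7^2 = 49
113 = 64 + 32 + 16 + 1, so 66^113 ≡ 49·7·29·66 ≡ 5 (mod 139)
R · y^e mod p:
5^2 = 25
5^4 ≡ 25^2 = 625 ≡ 69
5^8 ≡ 69^2 = 4761 ≡ 35
5^16 ≡ 35^2 = 1225 ≡ 113
5^32 ≡ 113^2 = 12769 ≡ 120
5^64 ≡ 120^2 = 14400 ≡ 83
84 = 64 + 16 + 4, so 5^84 ≡ 83·113·69 ≡ 106 (mod 139)
122·106 = 12932 ≡ 5 (mod 139)
5 ≡ 5 (mod 139); signature holds.

verifies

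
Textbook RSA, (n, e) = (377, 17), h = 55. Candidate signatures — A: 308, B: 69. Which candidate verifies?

A

Candidate A: Squares mod 377: 308^1≡308, 308^2≡237, 308^4≡373, 308^8≡16, 308^16≡256; 17 = 16 + 1, so 308^17 ≡ 256·308 ≡ 55 (mod 377)
  → matches h = 55
Candidate B: Squares mod 377: 69^1≡69, 69^2≡237, 69^4≡373, 69^8≡16, 69^16≡256; 17 = 16 + 1, so 69^17 ≡ 256·69 ≡ 322 (mod 377)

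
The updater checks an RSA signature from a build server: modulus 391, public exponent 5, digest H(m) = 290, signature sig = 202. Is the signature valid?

invalid

Squares mod 391: sig^1≡202, sig^2≡140, sig^4≡50
5 = 4 + 1, so sig^5 ≡ 50·202 ≡ 325 (mod 391)
325 ≠ 290, so verification fails.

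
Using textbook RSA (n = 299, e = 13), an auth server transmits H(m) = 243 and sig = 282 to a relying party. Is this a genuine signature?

genuine

sig^13 mod 299 = 243
sig^13 mod 299 = 243 matches H(m).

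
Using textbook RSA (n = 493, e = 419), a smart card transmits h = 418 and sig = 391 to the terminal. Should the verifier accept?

reject

sig^2 ≡ 391^2 = 152881 ≡ 51
sig^4 ≡ 51^2 = 2601 ≡ 136
sig^8 ≡ 136^2 = 18496 ≡ 255
sig^16 ≡ 255^2 = 65025 ≡ 442
sig^32 ≡ 442^2 = 195364 ≡ 136
sig^64 ≡ 136^2 = 18496 ≡ 255
sig^128 ≡ 255^2 = 65025 ≡ 442
sig^256 ≡ 442^2 = 195364 ≡ 136
419 = 256 + 128 + 32 + 2 + 1, so sig^419 ≡ 136·442·136·51·391 ≡ 85 (mod 493)
sig^419 mod 493 = 85, but h = 418.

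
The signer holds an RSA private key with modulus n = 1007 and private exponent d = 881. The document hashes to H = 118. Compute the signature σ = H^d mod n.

Squares mod 1007: H^1≡118, H^2≡833, H^4≡66, H^8≡328, H^16≡842, H^32≡36, H^64≡289, H^128≡947, H^256≡579, H^512≡917
881 = 512 + 256 + 64 + 32 + 16 + 1, so H^881 ≡ 917·579·289·36·842·118 ≡ 5 (mod 1007)

5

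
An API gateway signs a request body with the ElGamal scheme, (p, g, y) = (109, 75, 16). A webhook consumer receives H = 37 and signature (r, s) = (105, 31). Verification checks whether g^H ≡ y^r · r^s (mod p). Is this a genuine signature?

Left side g^H mod p:
Squares mod 109: 75^1≡75, 75^2≡66, 75^4≡105, 75^8≡16, 75^16≡38, 75^32≡27
37 = 32 + 4 + 1, so 75^37 ≡ 27·105·75 ≡ 75 (mod 109)
Right side y^r · r^s mod p:
Squares mod 109: 16^1≡16, 16^2≡38, 16^4≡27, 16^8≡75, 16^16≡66, 16^32≡105, 16^64≡16
105 = 64 + 32 + 8 + 1, so 16^105 ≡ 16·105·75·16 ≡ 45 (mod 109)
Squares mod 109: 105^1≡105, 105^2≡16, 105^4≡38, 105^8≡27, 105^16≡75
31 = 16 + 8 + 4 + 2 + 1, so 105^31 ≡ 75·27·38·16·105 ≡ 38 (mod 109)
45·38 = 1710 ≡ 75 (mod 109)
75 ≡ 75 (mod 109), so the signature is genuine.

genuine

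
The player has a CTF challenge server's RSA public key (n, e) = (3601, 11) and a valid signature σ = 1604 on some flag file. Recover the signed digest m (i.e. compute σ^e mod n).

σ^11 mod 3601 = 489

489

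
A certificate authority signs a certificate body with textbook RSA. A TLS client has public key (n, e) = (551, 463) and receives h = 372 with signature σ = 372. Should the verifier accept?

accept

Squares mod 551: σ^1≡372, σ^2≡83, σ^4≡277, σ^8≡140, σ^16≡315, σ^32≡45, σ^64≡372, σ^128≡83, σ^256≡277
463 = 256 + 128 + 64 + 8 + 4 + 2 + 1, so σ^463 ≡ 277·83·372·140·277·83·372 ≡ 372 (mod 551)
372 = h, so the signature checks out.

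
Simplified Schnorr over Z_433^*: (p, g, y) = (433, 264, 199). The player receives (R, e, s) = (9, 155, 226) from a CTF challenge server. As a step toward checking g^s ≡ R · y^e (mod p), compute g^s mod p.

264^2 = 69696 ≡ 416
264^4 ≡ 416^2 = 173056 ≡ 289
264^8 ≡ 289^2 = 83521 ≡ 385
264^16 ≡ 385^2 = 148225 ≡ 139
264^32 ≡ 139^2 = 19321 ≡ 269
264^64 ≡ 269^2 = 72361 ≡ 50
264^128 ≡ 50^2 = 2500 ≡ 335
226 = 128 + 64 + 32 + 2, so 264^226 ≡ 335·50·269·416 ≡ 383 (mod 433)

383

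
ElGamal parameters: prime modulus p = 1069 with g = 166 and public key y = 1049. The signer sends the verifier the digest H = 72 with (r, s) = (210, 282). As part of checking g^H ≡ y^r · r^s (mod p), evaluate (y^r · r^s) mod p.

57

Squares mod 1069: 1049^1≡1049, 1049^2≡400, 1049^4≡719, 1049^8≡634, 1049^16≡12, 1049^32≡144, 1049^64≡425, 1049^128≡1033
210 = 128 + 64 + 16 + 2, so 1049^210 ≡ 1033·425·12·400 ≡ 300 (mod 1069)
Squares mod 1069: 210^1≡210, 210^2≡271, 210^4≡749, 210^8≡845, 210^16≡1002, 210^32≡213, 210^64≡471, 210^128≡558, 210^256≡285
282 = 256 + 16 + 8 + 2, so 210^282 ≡ 285·1002·845·271 ≡ 524 (mod 1069)
y^r · r^s ≡ 300·524 = 157200 ≡ 57 (mod 1069)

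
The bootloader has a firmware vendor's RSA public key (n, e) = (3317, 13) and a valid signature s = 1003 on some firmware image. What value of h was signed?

Squares mod 3317: s^1≡1003, s^2≡958, s^4≡2272, s^8≡732
13 = 8 + 4 + 1, so s^13 ≡ 732·2272·1003 ≡ 548 (mod 3317)

548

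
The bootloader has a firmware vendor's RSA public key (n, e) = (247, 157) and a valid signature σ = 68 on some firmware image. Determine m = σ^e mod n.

Squares mod 247: σ^1≡68, σ^2≡178, σ^4≡68, σ^8≡178, σ^16≡68, σ^32≡178, σ^64≡68, σ^128≡178
157 = 128 + 16 + 8 + 4 + 1, so σ^157 ≡ 178·68·178·68·68 ≡ 68 (mod 247)

68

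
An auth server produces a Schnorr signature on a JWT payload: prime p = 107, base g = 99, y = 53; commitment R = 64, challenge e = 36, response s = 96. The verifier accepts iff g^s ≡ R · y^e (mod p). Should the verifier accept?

accept

g^s mod p:
99^2 = 9801 ≡ 64
99^4 ≡ 64^2 = 4096 ≡ 30
99^8 ≡ 30^2 = 900 ≡ 44
99^16 ≡ 44^2 = 1936 ≡ 10
99^32 ≡ 10^2 = 100
99^64 ≡ 100^2 = 10000 ≡ 49
96 = 64 + 32, so 99^96 ≡ 49·100 ≡ 85 (mod 107)
R · y^e mod p:
53^2 = 2809 ≡ 27
53^4 ≡ 27^2 = 729 ≡ 87
53^8 ≡ 87^2 = 7569 ≡ 79
53^16 ≡ 79^2 = 6241 ≡ 35
53^32 ≡ 35^2 = 1225 ≡ 48
36 = 32 + 4, so 53^36 ≡ 48·87 ≡ 3 (mod 107)
64·3 = 192 ≡ 85 (mod 107)
85 ≡ 85 (mod 107); signature holds.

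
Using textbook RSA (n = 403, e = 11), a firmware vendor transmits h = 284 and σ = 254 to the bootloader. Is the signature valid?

Squares mod 403: σ^1≡254, σ^2≡36, σ^4≡87, σ^8≡315
11 = 8 + 2 + 1, so σ^11 ≡ 315·36·254 ≡ 119 (mod 403)
The recovered value 119 does not match the digest 284.

invalid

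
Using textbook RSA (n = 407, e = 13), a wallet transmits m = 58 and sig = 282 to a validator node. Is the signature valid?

invalid

Squares mod 407: sig^1≡282, sig^2≡159, sig^4≡47, sig^8≡174
13 = 8 + 4 + 1, so sig^13 ≡ 174·47·282 ≡ 134 (mod 407)
134 ≠ 58, so verification fails.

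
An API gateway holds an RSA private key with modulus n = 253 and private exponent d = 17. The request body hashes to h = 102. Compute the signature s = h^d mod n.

86

Squares mod 253: h^1≡102, h^2≡31, h^4≡202, h^8≡71, h^16≡234
17 = 16 + 1, so h^17 ≡ 234·102 ≡ 86 (mod 253)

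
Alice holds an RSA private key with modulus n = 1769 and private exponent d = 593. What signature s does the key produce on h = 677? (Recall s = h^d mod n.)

h^2 ≡ 677^2 = 458329 ≡ 158
h^4 ≡ 158^2 = 24964 ≡ 198
h^8 ≡ 198^2 = 39204 ≡ 286
h^16 ≡ 286^2 = 81796 ≡ 422
h^32 ≡ 422^2 = 178084 ≡ 1184
h^64 ≡ 1184^2 = 1401856 ≡ 808
h^128 ≡ 808^2 = 652864 ≡ 103
h^256 ≡ 103^2 = 10609 ≡ 1764
h^512 ≡ 1764^2 = 3111696 ≡ 25
593 = 512 + 64 + 16 + 1, so h^593 ≡ 25·808·422·677 ≡ 1255 (mod 1769)

1255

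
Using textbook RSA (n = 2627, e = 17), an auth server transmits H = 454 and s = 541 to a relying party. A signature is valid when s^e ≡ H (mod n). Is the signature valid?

s^17 mod 2627 = 82
The recovered value 82 does not match the digest 454.

invalid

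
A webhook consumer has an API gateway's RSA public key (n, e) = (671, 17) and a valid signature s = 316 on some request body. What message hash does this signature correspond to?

255

s^2 ≡ 316^2 = 99856 ≡ 548
s^4 ≡ 548^2 = 300304 ≡ 367
s^8 ≡ 367^2 = 134689 ≡ 489
s^16 ≡ 489^2 = 239121 ≡ 245
17 = 16 + 1, so s^17 ≡ 245·316 ≡ 255 (mod 671)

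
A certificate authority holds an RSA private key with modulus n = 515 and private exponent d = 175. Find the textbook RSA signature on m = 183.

127

m^2 ≡ 183^2 = 33489 ≡ 14
m^4 ≡ 14^2 = 196
m^8 ≡ 196^2 = 38416 ≡ 306
m^16 ≡ 306^2 = 93636 ≡ 421
m^32 ≡ 421^2 = 177241 ≡ 81
m^64 ≡ 81^2 = 6561 ≡ 381
m^128 ≡ 381^2 = 145161 ≡ 446
175 = 128 + 32 + 8 + 4 + 2 + 1, so m^175 ≡ 446·81·306·196·14·183 ≡ 127 (mod 515)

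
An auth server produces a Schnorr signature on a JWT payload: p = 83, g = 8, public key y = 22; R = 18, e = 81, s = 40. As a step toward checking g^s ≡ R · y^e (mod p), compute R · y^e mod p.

22^2 = 484 ≡ 69
22^4 ≡ 69^2 = 4761 ≡ 30
22^8 ≡ 30^2 = 900 ≡ 70
22^16 ≡ 70^2 = 4900 ≡ 3
22^32 ≡ 3^2 = 9
22^64 ≡ 9^2 = 81
81 = 64 + 16 + 1, so 22^81 ≡ 81·3·22 ≡ 34 (mod 83)
R · y^e ≡ 18·34 = 612 ≡ 31 (mod 83)

31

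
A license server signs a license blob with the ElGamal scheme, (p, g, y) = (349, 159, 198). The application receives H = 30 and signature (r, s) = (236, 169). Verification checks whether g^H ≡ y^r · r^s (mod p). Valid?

Left side g^H mod p:
159^30 mod 349 = 37
Right side y^r · r^s mod p:
198^236 mod 349 = 219
236^169 mod 349 = 252
219·252 = 55188 ≡ 46 (mod 349)
37 ≠ 46, so verification fails.

no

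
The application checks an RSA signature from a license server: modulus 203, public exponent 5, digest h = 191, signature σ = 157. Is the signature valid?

invalid

Squares mod 203: σ^1≡157, σ^2≡86, σ^4≡88
5 = 4 + 1, so σ^5 ≡ 88·157 ≡ 12 (mod 203)
12 ≠ 191, so verification fails.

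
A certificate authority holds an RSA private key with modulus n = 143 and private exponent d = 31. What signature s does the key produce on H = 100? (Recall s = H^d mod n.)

100

H^31 mod 143 = 100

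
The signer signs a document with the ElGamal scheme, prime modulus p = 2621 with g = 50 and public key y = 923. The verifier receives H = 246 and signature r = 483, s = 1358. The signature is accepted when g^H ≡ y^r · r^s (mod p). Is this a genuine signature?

Left side g^H mod p:
Squares mod 2621: 50^1≡50, 50^2≡2500, 50^4≡1536, 50^8≡396, 50^16≡2177, 50^32≡561, 50^64≡201, 50^128≡1086
246 = 128 + 64 + 32 + 16 + 4 + 2, so 50^246 ≡ 1086·201·561·2177·1536·2500 ≡ 64 (mod 2621)
Right side y^r · r^s mod p:
Squares mod 2621: 923^1≡923, 923^2≡104, 923^4≡332, 923^8≡142, 923^16≡1817, 923^32≡1650, 923^64≡1902, 923^128≡624, 923^256≡1468
483 = 256 + 128 + 64 + 32 + 2 + 1, so 923^483 ≡ 1468·624·1902·1650·104·923 ≡ 2079 (mod 2621)
Squares mod 2621: 483^1≡483, 483^2≡20, 483^4≡400, 483^8≡119, 483^16≡1056, 483^32≡1211, 483^64≡1382, 483^128≡1836, 483^256≡290, 483^512≡228, 483^1024≡2185
1358 = 1024 + 256 + 64 + 8 + 4 + 2, so 483^1358 ≡ 2185·290·1382·119·400·20 ≡ 232 (mod 2621)
2079·232 = 482328 ≡ 64 (mod 2621)
64 ≡ 64 (mod 2621), so the signature is genuine.

genuine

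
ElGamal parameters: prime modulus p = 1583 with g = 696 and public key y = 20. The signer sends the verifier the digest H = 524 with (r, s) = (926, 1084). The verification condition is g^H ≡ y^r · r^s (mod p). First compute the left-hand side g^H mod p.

696^2 = 484416 ≡ 18
696^4 ≡ 18^2 = 324
696^8 ≡ 324^2 = 104976 ≡ 498
696^16 ≡ 498^2 = 248004 ≡ 1056
696^32 ≡ 1056^2 = 1115136 ≡ 704
696^64 ≡ 704^2 = 495616 ≡ 137
696^128 ≡ 137^2 = 18769 ≡ 1356
696^256 ≡ 1356^2 = 1838736 ≡ 873
696^512 ≡ 873^2 = 762129 ≡ 706
524 = 512 + 8 + 4, so 696^524 ≡ 706·498·324 ≡ 249 (mod 1583)

249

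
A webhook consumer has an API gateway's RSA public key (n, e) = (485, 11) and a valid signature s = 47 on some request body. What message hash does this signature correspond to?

33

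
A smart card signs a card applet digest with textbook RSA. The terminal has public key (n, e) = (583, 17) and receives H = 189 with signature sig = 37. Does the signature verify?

does not verify

sig^2 ≡ 37^2 = 1369 ≡ 203
sig^4 ≡ 203^2 = 41209 ≡ 399
sig^8 ≡ 399^2 = 159201 ≡ 42
sig^16 ≡ 42^2 = 1764 ≡ 15
17 = 16 + 1, so sig^17 ≡ 15·37 ≡ 555 (mod 583)
sig^17 mod 583 = 555, but H = 189.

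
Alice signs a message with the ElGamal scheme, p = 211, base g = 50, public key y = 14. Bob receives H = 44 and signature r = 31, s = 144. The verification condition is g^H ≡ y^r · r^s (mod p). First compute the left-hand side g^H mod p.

50^2 = 2500 ≡ 179
50^4 ≡ 179^2 = 32041 ≡ 180
50^8 ≡ 180^2 = 32400 ≡ 117
50^16 ≡ 117^2 = 13689 ≡ 185
50^32 ≡ 185^2 = 34225 ≡ 43
44 = 32 + 8 + 4, so 50^44 ≡ 43·117·180 ≡ 179 (mod 211)

179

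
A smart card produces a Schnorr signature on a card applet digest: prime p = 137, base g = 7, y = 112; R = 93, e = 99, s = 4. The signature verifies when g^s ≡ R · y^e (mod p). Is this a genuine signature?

genuine

g^s mod p:
7^2 = 49
7^4 ≡ 49^2 = 2401 ≡ 72
R · y^e mod p:
112^2 = 12544 ≡ 77
112^4 ≡ 77^2 = 5929 ≡ 38
112^8 ≡ 38^2 = 1444 ≡ 74
112^16 ≡ 74^2 = 5476 ≡ 133
112^32 ≡ 133^2 = 17689 ≡ 16
112^64 ≡ 16^2 = 256 ≡ 119
99 = 64 + 32 + 2 + 1, so 112^99 ≡ 119·16·77·112 ≡ 98 (mod 137)
93·98 = 9114 ≡ 72 (mod 137)
72 ≡ 72 (mod 137); signature holds.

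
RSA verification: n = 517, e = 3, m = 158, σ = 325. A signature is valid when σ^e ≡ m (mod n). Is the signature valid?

invalid

σ^2 ≡ 325^2 = 105625 ≡ 157
3 = 2 + 1, so σ^3 ≡ 157·325 ≡ 359 (mod 517)
σ^3 mod 517 = 359, but m = 158.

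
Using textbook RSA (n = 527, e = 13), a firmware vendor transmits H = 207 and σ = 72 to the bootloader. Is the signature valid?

invalid

σ^13 mod 527 = 412
412 ≠ 207, so verification fails.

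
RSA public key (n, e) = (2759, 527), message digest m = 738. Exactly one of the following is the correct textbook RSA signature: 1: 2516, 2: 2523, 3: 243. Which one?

Candidate 1: Squares mod 2759: 2516^1≡2516, 2516^2≡1110, 2516^4≡1586, 2516^8≡1947, 2516^16≡2702, 2516^32≡490, 2516^64≡67, 2516^128≡1730, 2516^256≡2144, 2516^512≡242; 527 = 512 + 8 + 4 + 2 + 1, so 2516^527 ≡ 242·1947·1586·1110·2516 ≡ 738 (mod 2759)
  → matches m = 738
Candidate 2: Squares mod 2759: 2523^1≡2523, 2523^2≡516, 2523^4≡1392, 2523^8≡846, 2523^16≡1135, 2523^32≡2531, 2523^64≡2322, 2523^128≡598, 2523^256≡1693, 2523^512≡2407; 527 = 512 + 8 + 4 + 2 + 1, so 2523^527 ≡ 2407·846·1392·516·2523 ≡ 290 (mod 2759)
Candidate 3: Squares mod 2759: 243^1≡243, 243^2≡1110, 243^4≡1586, 243^8≡1947, 243^16≡2702, 243^32≡490, 243^64≡67, 243^128≡1730, 243^256≡2144, 243^512≡242; 527 = 512 + 8 + 4 + 2 + 1, so 243^527 ≡ 242·1947·1586·1110·243 ≡ 2021 (mod 2759)

1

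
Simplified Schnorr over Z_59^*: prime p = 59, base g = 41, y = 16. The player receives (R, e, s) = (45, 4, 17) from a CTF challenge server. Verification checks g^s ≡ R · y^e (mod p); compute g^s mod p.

41^17 mod 59 = 5

5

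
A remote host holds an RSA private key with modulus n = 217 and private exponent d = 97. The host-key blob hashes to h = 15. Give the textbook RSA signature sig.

85

h^2 ≡ 15^2 = 225 ≡ 8
h^4 ≡ 8^2 = 64
h^8 ≡ 64^2 = 4096 ≡ 190
h^16 ≡ 190^2 = 36100 ≡ 78
h^32 ≡ 78^2 = 6084 ≡ 8
h^64 ≡ 8^2 = 64
97 = 64 + 32 + 1, so h^97 ≡ 64·8·15 ≡ 85 (mod 217)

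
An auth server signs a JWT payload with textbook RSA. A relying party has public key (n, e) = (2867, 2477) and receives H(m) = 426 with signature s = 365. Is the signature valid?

s^2 ≡ 365^2 = 133225 ≡ 1343
s^4 ≡ 1343^2 = 1803649 ≡ 306
s^8 ≡ 306^2 = 93636 ≡ 1892
s^16 ≡ 1892^2 = 3579664 ≡ 1648
s^32 ≡ 1648^2 = 2715904 ≡ 855
s^64 ≡ 855^2 = 731025 ≡ 2807
s^128 ≡ 2807^2 = 7879249 ≡ 733
s^256 ≡ 733^2 = 537289 ≡ 1160
s^512 ≡ 1160^2 = 1345600 ≡ 977
s^1024 ≡ 977^2 = 954529 ≡ 2685
s^2048 ≡ 2685^2 = 7209225 ≡ 1587
2477 = 2048 + 256 + 128 + 32 + 8 + 4 + 1, so s^2477 ≡ 1587·1160·733·855·1892·306·365 ≡ 426 (mod 2867)
Since 426 equals the digest 426, verification succeeds.

valid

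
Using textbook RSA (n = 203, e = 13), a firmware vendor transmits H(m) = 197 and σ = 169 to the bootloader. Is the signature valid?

valid

σ^2 ≡ 169^2 = 28561 ≡ 141
σ^4 ≡ 141^2 = 19881 ≡ 190
σ^8 ≡ 190^2 = 36100 ≡ 169
13 = 8 + 4 + 1, so σ^13 ≡ 169·190·169 ≡ 197 (mod 203)
197 = H(m), so the signature checks out.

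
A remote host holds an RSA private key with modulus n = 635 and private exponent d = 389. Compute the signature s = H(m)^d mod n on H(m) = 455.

60

(H(m))^2 ≡ 455^2 = 207025 ≡ 15
(H(m))^4 ≡ 15^2 = 225
(H(m))^8 ≡ 225^2 = 50625 ≡ 460
(H(m))^16 ≡ 460^2 = 211600 ≡ 145
(H(m))^32 ≡ 145^2 = 21025 ≡ 70
(H(m))^64 ≡ 70^2 = 4900 ≡ 455
(H(m))^128 ≡ 455^2 = 207025 ≡ 15
(H(m))^256 ≡ 15^2 = 225
389 = 256 + 128 + 4 + 1, so (H(m))^389 ≡ 225·15·225·455 ≡ 60 (mod 635)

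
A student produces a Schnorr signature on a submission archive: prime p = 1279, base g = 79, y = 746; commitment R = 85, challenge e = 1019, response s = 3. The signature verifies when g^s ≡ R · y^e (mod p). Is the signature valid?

g^s mod p:
Squares mod 1279: 79^1≡79, 79^2≡1125
3 = 2 + 1, so 79^3 ≡ 1125·79 ≡ 624 (mod 1279)
R · y^e mod p:
Squares mod 1279: 746^1≡746, 746^2≡151, 746^4≡1058, 746^8≡239, 746^16≡845, 746^32≡343, 746^64≡1260, 746^128≡361, 746^256≡1142, 746^512≡863
1019 = 512 + 256 + 128 + 64 + 32 + 16 + 8 + 2 + 1, so 746^1019 ≡ 863·1142·361·1260·343·845·239·151·746 ≡ 218 (mod 1279)
85·218 = 18530 ≡ 624 (mod 1279)
624 ≡ 624 (mod 1279); signature holds.

valid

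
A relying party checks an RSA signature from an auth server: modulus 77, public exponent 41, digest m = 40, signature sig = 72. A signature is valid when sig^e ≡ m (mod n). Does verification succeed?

Squares mod 77: sig^1≡72, sig^2≡25, sig^4≡9, sig^8≡4, sig^16≡16, sig^32≡25
41 = 32 + 8 + 1, so sig^41 ≡ 25·4·72 ≡ 39 (mod 77)
The recovered value 39 does not match the digest 40.

fails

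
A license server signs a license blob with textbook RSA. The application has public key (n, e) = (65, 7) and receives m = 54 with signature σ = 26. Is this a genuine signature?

σ^2 ≡ 26^2 = 676 ≡ 26
σ^4 ≡ 26^2 = 676 ≡ 26
7 = 4 + 2 + 1, so σ^7 ≡ 26·26·26 ≡ 26 (mod 65)
σ^7 mod 65 = 26, but m = 54.

forged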